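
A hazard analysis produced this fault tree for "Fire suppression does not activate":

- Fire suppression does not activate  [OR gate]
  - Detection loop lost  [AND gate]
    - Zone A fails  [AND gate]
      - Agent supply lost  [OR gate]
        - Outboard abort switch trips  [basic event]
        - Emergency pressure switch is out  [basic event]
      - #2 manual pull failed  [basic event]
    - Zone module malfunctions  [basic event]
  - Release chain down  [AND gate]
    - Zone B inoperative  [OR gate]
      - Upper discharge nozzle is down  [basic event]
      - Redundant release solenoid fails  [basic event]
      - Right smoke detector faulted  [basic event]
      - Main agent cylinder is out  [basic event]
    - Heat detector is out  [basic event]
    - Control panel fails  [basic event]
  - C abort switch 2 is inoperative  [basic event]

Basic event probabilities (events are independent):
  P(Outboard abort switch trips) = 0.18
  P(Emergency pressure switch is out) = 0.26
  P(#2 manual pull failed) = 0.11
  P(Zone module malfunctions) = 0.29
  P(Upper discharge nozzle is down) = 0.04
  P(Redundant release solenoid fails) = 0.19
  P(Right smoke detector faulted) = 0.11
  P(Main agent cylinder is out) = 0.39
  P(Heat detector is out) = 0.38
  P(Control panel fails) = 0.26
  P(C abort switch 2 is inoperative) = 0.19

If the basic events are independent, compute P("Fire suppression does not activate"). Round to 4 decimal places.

P(Agent supply lost) [OR] = 1 − (1−0.18) × (1−0.26) = 0.393200
P(Zone A fails) [AND] = 0.393200 × 0.11 = 0.043252
P(Detection loop lost) [AND] = 0.043252 × 0.29 = 0.012543
P(Zone B inoperative) [OR] = 1 − (1−0.04) × (1−0.19) × (1−0.11) × (1−0.39) = 0.577841
P(Release chain down) [AND] = 0.577841 × 0.38 × 0.26 = 0.057091
P(Fire suppression does not activate) [OR] = 1 − (1−0.012543) × (1−0.057091) × (1−0.19) = 0.245824
Rounded to 4 decimal places: P(Fire suppression does not activate) ≈ 0.2458.

0.2458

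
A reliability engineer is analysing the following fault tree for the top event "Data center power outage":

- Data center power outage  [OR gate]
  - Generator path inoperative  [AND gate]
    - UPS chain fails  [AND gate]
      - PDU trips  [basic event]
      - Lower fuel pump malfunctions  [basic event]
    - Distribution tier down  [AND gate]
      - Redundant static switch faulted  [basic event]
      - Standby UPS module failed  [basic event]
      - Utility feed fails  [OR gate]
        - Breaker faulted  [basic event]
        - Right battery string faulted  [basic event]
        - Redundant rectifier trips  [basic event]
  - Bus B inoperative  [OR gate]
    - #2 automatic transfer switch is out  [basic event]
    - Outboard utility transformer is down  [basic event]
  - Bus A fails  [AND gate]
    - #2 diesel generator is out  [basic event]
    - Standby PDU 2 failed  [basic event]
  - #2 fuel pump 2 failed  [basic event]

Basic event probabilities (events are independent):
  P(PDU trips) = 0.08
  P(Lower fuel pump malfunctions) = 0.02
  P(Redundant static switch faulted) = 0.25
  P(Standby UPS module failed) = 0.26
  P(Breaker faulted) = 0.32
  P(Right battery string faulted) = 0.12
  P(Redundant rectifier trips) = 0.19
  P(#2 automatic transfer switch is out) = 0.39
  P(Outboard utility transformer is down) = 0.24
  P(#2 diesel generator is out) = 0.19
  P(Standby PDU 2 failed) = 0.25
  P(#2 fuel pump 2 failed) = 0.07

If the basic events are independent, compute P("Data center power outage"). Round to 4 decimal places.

P(UPS chain fails) [AND] = 0.08 × 0.02 = 0.001600
P(Utility feed fails) [OR] = 1 − (1−0.32) × (1−0.12) × (1−0.19) = 0.515296
P(Distribution tier down) [AND] = 0.25 × 0.26 × 0.515296 = 0.033494
P(Generator path inoperative) [AND] = 0.001600 × 0.033494 = 0.000054
P(Bus B inoperative) [OR] = 1 − (1−0.39) × (1−0.24) = 0.536400
P(Bus A fails) [AND] = 0.19 × 0.25 = 0.047500
P(Data center power outage) [OR] = 1 − (1−0.000054) × (1−0.536400) × (1−0.047500) × (1−0.07) = 0.589354
Rounded to 4 decimal places: P(Data center power outage) ≈ 0.5894.

0.5894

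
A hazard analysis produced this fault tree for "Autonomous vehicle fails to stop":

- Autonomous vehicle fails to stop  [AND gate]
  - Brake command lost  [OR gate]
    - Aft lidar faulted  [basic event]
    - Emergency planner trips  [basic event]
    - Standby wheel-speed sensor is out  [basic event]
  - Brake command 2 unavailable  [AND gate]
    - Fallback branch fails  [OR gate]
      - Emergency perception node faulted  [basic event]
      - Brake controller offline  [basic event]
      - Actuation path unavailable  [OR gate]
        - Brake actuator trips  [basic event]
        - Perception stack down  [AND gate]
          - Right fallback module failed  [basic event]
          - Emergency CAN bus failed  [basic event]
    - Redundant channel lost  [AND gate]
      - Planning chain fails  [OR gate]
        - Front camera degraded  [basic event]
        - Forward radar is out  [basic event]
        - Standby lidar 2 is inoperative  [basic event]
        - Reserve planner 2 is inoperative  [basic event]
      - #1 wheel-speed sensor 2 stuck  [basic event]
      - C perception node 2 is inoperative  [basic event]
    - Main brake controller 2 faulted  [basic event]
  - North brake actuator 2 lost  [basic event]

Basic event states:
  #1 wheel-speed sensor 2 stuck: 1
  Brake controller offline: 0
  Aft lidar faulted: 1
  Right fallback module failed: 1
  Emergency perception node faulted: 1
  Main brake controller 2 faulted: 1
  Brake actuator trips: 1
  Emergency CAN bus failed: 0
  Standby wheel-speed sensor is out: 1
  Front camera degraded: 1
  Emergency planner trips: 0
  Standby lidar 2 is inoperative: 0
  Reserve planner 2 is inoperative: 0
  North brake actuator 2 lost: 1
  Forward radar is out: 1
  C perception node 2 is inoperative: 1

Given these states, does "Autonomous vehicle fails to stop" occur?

Brake command lost [OR]: Aft lidar faulted=occurs, Emergency planner trips=not, Standby wheel-speed sensor is out=occurs → at least one input occurs → occurs.
Perception stack down [AND]: Right fallback module failed=occurs, Emergency CAN bus failed=not → not all inputs occur → does not occur.
Actuation path unavailable [OR]: Brake actuator trips=occurs, Perception stack down=not → at least one input occurs → occurs.
Fallback branch fails [OR]: Emergency perception node faulted=occurs, Brake controller offline=not, Actuation path unavailable=occurs → at least one input occurs → occurs.
Planning chain fails [OR]: Front camera degraded=occurs, Forward radar is out=occurs, Standby lidar 2 is inoperative=not, Reserve planner 2 is inoperative=not → at least one input occurs → occurs.
Redundant channel lost [AND]: Planning chain fails=occurs, #1 wheel-speed sensor 2 stuck=occurs, C perception node 2 is inoperative=occurs → all inputs occur → occurs.
Brake command 2 unavailable [AND]: Fallback branch fails=occurs, Redundant channel lost=occurs, Main brake controller 2 faulted=occurs → all inputs occur → occurs.
Autonomous vehicle fails to stop [AND]: Brake command lost=occurs, Brake command 2 unavailable=occurs, North brake actuator 2 lost=occurs → all inputs occur → occurs.

Yes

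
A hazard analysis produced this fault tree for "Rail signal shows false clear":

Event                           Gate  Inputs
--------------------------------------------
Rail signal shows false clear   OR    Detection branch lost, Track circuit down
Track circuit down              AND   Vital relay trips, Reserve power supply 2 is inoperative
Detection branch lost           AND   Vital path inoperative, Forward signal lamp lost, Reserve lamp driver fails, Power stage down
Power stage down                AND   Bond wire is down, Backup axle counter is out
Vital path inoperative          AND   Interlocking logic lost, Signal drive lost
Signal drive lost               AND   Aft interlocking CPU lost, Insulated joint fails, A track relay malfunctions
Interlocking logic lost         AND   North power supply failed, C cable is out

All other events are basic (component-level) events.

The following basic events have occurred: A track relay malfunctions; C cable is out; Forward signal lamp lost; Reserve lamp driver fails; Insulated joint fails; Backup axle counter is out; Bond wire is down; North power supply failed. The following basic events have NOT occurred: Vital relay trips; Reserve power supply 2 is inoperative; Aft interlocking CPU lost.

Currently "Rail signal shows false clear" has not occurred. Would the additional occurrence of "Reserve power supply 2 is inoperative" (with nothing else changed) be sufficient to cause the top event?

Counterfactual: set "Reserve power supply 2 is inoperative" to occurred.
Interlocking logic lost [AND]: North power supply failed=occurs, C cable is out=occurs → all inputs occur → occurs.
Signal drive lost [AND]: Aft interlocking CPU lost=not, Insulated joint fails=occurs, A track relay malfunctions=occurs → not all inputs occur → does not occur.
Vital path inoperative [AND]: Interlocking logic lost=occurs, Signal drive lost=not → not all inputs occur → does not occur.
Power stage down [AND]: Bond wire is down=occurs, Backup axle counter is out=occurs → all inputs occur → occurs.
Detection branch lost [AND]: Vital path inoperative=not, Forward signal lamp lost=occurs, Reserve lamp driver fails=occurs, Power stage down=occurs → not all inputs occur → does not occur.
Track circuit down [AND]: Vital relay trips=not, Reserve power supply 2 is inoperative=occurs → not all inputs occur → does not occur.
Rail signal shows false clear [OR]: Detection branch lost=not, Track circuit down=not → no input occurs → does not occur.

No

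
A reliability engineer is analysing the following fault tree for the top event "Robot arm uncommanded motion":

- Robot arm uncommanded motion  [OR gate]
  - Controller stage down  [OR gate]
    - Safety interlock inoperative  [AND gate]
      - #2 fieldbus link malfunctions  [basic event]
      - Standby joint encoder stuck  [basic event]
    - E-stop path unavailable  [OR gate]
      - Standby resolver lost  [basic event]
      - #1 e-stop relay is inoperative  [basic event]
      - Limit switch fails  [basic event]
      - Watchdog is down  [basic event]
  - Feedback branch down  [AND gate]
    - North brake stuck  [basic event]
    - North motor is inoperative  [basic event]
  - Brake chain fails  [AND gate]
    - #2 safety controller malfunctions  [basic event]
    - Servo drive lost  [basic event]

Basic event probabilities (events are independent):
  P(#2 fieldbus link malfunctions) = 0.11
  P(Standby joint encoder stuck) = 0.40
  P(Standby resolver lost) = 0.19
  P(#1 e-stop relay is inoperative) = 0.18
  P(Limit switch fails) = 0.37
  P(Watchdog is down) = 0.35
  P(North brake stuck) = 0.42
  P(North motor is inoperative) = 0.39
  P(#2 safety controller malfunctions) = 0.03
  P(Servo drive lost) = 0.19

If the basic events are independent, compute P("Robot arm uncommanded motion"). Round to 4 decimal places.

P(Safety interlock inoperative) [AND] = 0.11 × 0.40 = 0.044000
P(E-stop path unavailable) [OR] = 1 − (1−0.19) × (1−0.18) × (1−0.37) × (1−0.35) = 0.728010
P(Controller stage down) [OR] = 1 − (1−0.044000) × (1−0.728010) = 0.739978
P(Feedback branch down) [AND] = 0.42 × 0.39 = 0.163800
P(Brake chain fails) [AND] = 0.03 × 0.19 = 0.005700
P(Robot arm uncommanded motion) [OR] = 1 − (1−0.739978) × (1−0.163800) × (1−0.005700) = 0.783809
Rounded to 4 decimal places: P(Robot arm uncommanded motion) ≈ 0.7838.

0.7838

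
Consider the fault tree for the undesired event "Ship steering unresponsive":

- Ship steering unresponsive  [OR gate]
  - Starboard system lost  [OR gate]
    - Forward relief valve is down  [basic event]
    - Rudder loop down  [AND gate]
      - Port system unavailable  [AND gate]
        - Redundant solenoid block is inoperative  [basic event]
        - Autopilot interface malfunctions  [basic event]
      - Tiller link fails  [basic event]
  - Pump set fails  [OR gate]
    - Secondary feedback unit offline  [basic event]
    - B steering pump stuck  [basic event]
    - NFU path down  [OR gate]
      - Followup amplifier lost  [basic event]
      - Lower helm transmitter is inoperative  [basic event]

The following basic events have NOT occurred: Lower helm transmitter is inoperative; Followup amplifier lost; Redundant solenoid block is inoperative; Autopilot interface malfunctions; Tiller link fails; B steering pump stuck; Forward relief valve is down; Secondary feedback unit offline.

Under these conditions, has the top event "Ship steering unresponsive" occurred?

Port system unavailable [AND]: Redundant solenoid block is inoperative=not, Autopilot interface malfunctions=not → not all inputs occur → does not occur.
Rudder loop down [AND]: Port system unavailable=not, Tiller link fails=not → not all inputs occur → does not occur.
Starboard system lost [OR]: Forward relief valve is down=not, Rudder loop down=not → no input occurs → does not occur.
NFU path down [OR]: Followup amplifier lost=not, Lower helm transmitter is inoperative=not → no input occurs → does not occur.
Pump set fails [OR]: Secondary feedback unit offline=not, B steering pump stuck=not, NFU path down=not → no input occurs → does not occur.
Ship steering unresponsive [OR]: Starboard system lost=not, Pump set fails=not → no input occurs → does not occur.

No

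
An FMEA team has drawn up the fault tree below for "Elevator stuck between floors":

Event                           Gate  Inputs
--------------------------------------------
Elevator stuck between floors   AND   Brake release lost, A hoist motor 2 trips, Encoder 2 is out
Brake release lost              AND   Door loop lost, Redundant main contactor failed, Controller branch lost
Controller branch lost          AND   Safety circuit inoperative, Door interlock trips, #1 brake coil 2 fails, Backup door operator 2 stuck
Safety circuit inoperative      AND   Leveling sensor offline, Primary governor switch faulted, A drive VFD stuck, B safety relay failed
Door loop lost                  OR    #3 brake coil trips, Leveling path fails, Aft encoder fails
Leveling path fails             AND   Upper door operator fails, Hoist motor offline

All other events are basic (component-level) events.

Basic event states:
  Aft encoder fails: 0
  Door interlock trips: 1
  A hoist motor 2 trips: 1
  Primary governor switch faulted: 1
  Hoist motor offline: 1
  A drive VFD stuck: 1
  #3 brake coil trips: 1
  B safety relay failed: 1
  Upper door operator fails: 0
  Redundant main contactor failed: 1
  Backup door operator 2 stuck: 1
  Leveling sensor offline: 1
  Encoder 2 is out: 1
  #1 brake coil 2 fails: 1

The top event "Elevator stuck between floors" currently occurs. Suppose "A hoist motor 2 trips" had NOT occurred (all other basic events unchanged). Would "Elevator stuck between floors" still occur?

Counterfactual: set "A hoist motor 2 trips" to not occurred.
Leveling path fails [AND]: Upper door operator fails=not, Hoist motor offline=occurs → not all inputs occur → does not occur.
Door loop lost [OR]: #3 brake coil trips=occurs, Leveling path fails=not, Aft encoder fails=not → at least one input occurs → occurs.
Safety circuit inoperative [AND]: Leveling sensor offline=occurs, Primary governor switch faulted=occurs, A drive VFD stuck=occurs, B safety relay failed=occurs → all inputs occur → occurs.
Controller branch lost [AND]: Safety circuit inoperative=occurs, Door interlock trips=occurs, #1 brake coil 2 fails=occurs, Backup door operator 2 stuck=occurs → all inputs occur → occurs.
Brake release lost [AND]: Door loop lost=occurs, Redundant main contactor failed=occurs, Controller branch lost=occurs → all inputs occur → occurs.
Elevator stuck between floors [AND]: Brake release lost=occurs, A hoist motor 2 trips=not, Encoder 2 is out=occurs → not all inputs occur → does not occur.

No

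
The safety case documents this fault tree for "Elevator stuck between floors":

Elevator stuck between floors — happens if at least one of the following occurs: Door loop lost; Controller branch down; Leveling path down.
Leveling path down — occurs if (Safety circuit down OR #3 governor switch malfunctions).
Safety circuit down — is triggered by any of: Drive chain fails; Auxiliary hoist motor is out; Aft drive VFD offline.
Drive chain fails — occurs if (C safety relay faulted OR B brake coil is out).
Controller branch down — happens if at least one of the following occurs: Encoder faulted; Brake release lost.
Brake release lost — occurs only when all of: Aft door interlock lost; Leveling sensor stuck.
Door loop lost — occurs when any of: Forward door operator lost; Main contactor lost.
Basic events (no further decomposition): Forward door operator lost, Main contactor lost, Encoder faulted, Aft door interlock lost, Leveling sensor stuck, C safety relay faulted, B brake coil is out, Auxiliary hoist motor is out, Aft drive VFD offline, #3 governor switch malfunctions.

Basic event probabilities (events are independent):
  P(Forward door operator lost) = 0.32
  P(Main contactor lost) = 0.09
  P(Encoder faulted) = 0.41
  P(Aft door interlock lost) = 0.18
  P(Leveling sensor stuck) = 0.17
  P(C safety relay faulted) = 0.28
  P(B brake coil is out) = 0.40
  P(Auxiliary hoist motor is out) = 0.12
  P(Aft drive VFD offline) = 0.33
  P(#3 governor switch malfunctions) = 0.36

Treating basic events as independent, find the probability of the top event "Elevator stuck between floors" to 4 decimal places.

P(Door loop lost) [OR] = 1 − (1−0.32) × (1−0.09) = 0.381200
P(Brake release lost) [AND] = 0.18 × 0.17 = 0.030600
P(Controller branch down) [OR] = 1 − (1−0.41) × (1−0.030600) = 0.428054
P(Drive chain fails) [OR] = 1 − (1−0.28) × (1−0.40) = 0.568000
P(Safety circuit down) [OR] = 1 − (1−0.568000) × (1−0.12) × (1−0.33) = 0.745293
P(Leveling path down) [OR] = 1 − (1−0.745293) × (1−0.36) = 0.836988
P(Elevator stuck between floors) [OR] = 1 − (1−0.381200) × (1−0.428054) × (1−0.836988) = 0.942307
Rounded to 4 decimal places: P(Elevator stuck between floors) ≈ 0.9423.

0.9423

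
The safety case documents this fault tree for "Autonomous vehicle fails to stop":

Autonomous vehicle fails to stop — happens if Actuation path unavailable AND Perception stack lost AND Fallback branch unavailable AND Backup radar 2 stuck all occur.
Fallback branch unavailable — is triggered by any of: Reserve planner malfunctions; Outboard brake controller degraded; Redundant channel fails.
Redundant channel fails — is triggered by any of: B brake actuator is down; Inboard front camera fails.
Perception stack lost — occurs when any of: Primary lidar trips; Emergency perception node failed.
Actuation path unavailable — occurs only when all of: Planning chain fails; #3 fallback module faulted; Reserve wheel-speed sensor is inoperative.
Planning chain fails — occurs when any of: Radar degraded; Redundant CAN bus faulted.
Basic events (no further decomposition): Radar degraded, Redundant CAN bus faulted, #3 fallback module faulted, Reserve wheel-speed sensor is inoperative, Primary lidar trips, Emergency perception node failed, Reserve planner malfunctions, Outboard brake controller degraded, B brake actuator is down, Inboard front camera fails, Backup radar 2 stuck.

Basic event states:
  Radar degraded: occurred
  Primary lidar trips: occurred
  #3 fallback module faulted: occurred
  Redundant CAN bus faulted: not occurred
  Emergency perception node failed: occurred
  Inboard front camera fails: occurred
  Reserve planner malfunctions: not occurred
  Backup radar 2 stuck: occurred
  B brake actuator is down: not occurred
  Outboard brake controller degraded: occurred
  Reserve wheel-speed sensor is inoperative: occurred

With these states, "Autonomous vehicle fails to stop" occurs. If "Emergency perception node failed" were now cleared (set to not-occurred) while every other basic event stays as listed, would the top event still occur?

Counterfactual: set "Emergency perception node failed" to not occurred.
Planning chain fails [OR]: Radar degraded=occurs, Redundant CAN bus faulted=not → at least one input occurs → occurs.
Actuation path unavailable [AND]: Planning chain fails=occurs, #3 fallback module faulted=occurs, Reserve wheel-speed sensor is inoperative=occurs → all inputs occur → occurs.
Perception stack lost [OR]: Primary lidar trips=occurs, Emergency perception node failed=not → at least one input occurs → occurs.
Redundant channel fails [OR]: B brake actuator is down=not, Inboard front camera fails=occurs → at least one input occurs → occurs.
Fallback branch unavailable [OR]: Reserve planner malfunctions=not, Outboard brake controller degraded=occurs, Redundant channel fails=occurs → at least one input occurs → occurs.
Autonomous vehicle fails to stop [AND]: Actuation path unavailable=occurs, Perception stack lost=occurs, Fallback branch unavailable=occurs, Backup radar 2 stuck=occurs → all inputs occur → occurs.

Yes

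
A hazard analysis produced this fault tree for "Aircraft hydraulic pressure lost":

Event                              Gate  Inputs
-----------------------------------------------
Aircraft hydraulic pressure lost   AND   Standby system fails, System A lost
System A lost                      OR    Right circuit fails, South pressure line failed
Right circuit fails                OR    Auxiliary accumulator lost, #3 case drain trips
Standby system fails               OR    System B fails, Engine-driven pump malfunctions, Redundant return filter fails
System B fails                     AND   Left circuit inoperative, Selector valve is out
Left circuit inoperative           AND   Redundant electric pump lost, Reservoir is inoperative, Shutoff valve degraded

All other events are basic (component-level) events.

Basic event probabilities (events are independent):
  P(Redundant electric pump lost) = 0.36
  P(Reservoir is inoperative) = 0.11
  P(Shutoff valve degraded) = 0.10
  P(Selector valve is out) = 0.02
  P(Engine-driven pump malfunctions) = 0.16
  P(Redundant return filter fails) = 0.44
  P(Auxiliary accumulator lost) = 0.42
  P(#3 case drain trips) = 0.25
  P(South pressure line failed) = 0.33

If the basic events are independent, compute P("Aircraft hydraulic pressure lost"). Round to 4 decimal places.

P(Left circuit inoperative) [AND] = 0.36 × 0.11 × 0.10 = 0.003960
P(System B fails) [AND] = 0.003960 × 0.02 = 0.000079
P(Standby system fails) [OR] = 1 − (1−0.000079) × (1−0.16) × (1−0.44) = 0.529637
P(Right circuit fails) [OR] = 1 − (1−0.42) × (1−0.25) = 0.565000
P(System A lost) [OR] = 1 − (1−0.565000) × (1−0.33) = 0.708550
P(Aircraft hydraulic pressure lost) [AND] = 0.529637 × 0.708550 = 0.375274
Rounded to 4 decimal places: P(Aircraft hydraulic pressure lost) ≈ 0.3753.

0.3753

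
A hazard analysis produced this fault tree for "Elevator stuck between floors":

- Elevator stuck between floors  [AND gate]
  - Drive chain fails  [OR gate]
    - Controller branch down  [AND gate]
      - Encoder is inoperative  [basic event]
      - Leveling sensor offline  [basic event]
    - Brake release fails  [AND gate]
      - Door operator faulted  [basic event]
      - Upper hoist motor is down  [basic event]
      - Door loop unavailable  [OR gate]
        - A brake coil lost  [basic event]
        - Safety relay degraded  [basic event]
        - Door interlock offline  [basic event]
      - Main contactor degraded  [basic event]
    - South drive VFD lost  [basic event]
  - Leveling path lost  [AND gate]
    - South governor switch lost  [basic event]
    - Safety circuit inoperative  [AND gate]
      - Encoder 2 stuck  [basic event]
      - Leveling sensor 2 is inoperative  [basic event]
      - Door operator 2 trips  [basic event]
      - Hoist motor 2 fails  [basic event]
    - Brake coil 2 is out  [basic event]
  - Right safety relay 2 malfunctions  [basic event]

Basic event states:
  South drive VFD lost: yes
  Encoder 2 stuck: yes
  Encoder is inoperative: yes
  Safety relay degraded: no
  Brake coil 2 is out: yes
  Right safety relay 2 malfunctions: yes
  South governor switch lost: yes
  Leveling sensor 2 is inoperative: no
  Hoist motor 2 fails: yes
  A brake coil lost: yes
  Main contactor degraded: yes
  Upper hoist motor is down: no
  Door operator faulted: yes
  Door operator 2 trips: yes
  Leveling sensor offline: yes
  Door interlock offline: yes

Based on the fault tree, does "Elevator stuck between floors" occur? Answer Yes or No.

Controller branch down [AND]: Encoder is inoperative=occurs, Leveling sensor offline=occurs → all inputs occur → occurs.
Door loop unavailable [OR]: A brake coil lost=occurs, Safety relay degraded=not, Door interlock offline=occurs → at least one input occurs → occurs.
Brake release fails [AND]: Door operator faulted=occurs, Upper hoist motor is down=not, Door loop unavailable=occurs, Main contactor degraded=occurs → not all inputs occur → does not occur.
Drive chain fails [OR]: Controller branch down=occurs, Brake release fails=not, South drive VFD lost=occurs → at least one input occurs → occurs.
Safety circuit inoperative [AND]: Encoder 2 stuck=occurs, Leveling sensor 2 is inoperative=not, Door operator 2 trips=occurs, Hoist motor 2 fails=occurs → not all inputs occur → does not occur.
Leveling path lost [AND]: South governor switch lost=occurs, Safety circuit inoperative=not, Brake coil 2 is out=occurs → not all inputs occur → does not occur.
Elevator stuck between floors [AND]: Drive chain fails=occurs, Leveling path lost=not, Right safety relay 2 malfunctions=occurs → not all inputs occur → does not occur.

No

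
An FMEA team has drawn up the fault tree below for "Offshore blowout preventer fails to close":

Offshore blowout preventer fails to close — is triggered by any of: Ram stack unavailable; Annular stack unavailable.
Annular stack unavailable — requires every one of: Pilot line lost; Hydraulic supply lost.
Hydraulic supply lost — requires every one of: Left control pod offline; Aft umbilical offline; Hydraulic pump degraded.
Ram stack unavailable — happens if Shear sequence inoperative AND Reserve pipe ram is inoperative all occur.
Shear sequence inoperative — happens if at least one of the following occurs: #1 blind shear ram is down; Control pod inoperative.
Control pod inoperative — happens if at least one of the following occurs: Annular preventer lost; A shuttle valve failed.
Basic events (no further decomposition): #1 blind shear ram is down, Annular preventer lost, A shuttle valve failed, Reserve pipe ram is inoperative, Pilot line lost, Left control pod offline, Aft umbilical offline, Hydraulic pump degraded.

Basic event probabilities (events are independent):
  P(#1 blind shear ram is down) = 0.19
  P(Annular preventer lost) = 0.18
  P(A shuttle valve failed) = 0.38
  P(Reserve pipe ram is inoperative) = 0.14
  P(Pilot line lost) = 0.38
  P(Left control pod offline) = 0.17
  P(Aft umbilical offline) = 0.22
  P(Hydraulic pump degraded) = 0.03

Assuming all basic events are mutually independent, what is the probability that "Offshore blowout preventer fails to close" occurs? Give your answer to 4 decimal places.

P(Control pod inoperative) [OR] = 1 − (1−0.18) × (1−0.38) = 0.491600
P(Shear sequence inoperative) [OR] = 1 − (1−0.19) × (1−0.491600) = 0.588196
P(Ram stack unavailable) [AND] = 0.588196 × 0.14 = 0.082347
P(Hydraulic supply lost) [AND] = 0.17 × 0.22 × 0.03 = 0.001122
P(Annular stack unavailable) [AND] = 0.38 × 0.001122 = 0.000426
P(Offshore blowout preventer fails to close) [OR] = 1 − (1−0.082347) × (1−0.000426) = 0.082738
Rounded to 4 decimal places: P(Offshore blowout preventer fails to close) ≈ 0.0827.

0.0827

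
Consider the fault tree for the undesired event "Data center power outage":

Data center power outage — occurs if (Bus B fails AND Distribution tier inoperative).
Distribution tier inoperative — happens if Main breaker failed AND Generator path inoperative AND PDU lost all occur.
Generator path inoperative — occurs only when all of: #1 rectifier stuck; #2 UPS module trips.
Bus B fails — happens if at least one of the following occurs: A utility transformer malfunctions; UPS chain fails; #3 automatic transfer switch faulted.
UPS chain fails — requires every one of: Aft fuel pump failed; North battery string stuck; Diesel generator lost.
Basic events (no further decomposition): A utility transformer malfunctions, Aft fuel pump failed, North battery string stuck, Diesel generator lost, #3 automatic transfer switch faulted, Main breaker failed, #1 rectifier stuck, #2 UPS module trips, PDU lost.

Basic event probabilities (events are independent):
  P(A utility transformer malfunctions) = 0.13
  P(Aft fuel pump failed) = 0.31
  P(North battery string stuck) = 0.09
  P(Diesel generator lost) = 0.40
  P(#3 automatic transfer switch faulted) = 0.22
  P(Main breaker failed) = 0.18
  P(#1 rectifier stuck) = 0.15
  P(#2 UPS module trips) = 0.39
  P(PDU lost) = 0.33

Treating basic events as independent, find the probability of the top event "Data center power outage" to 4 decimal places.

P(UPS chain fails) [AND] = 0.31 × 0.09 × 0.40 = 0.011160
P(Bus B fails) [OR] = 1 − (1−0.13) × (1−0.011160) × (1−0.22) = 0.328973
P(Generator path inoperative) [AND] = 0.15 × 0.39 = 0.058500
P(Distribution tier inoperative) [AND] = 0.18 × 0.058500 × 0.33 = 0.003475
P(Data center power outage) [AND] = 0.328973 × 0.003475 = 0.001143
Rounded to 4 decimal places: P(Data center power outage) ≈ 0.0011.

0.0011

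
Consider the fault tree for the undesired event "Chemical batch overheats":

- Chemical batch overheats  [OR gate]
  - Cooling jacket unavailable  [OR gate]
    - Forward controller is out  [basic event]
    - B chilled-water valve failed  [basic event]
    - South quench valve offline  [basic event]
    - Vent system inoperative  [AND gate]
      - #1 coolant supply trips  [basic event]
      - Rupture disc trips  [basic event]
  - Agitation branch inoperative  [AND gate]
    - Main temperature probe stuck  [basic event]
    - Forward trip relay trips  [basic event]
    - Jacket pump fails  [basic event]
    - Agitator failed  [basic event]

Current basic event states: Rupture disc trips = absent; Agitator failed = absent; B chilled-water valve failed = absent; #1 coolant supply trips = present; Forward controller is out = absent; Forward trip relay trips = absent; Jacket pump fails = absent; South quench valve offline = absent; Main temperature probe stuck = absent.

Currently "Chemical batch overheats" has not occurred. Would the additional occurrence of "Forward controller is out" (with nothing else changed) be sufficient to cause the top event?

Yes

Counterfactual: set "Forward controller is out" to occurred.
Vent system inoperative [AND]: #1 coolant supply trips=occurs, Rupture disc trips=not → not all inputs occur → does not occur.
Cooling jacket unavailable [OR]: Forward controller is out=occurs, B chilled-water valve failed=not, South quench valve offline=not, Vent system inoperative=not → at least one input occurs → occurs.
Agitation branch inoperative [AND]: Main temperature probe stuck=not, Forward trip relay trips=not, Jacket pump fails=not, Agitator failed=not → not all inputs occur → does not occur.
Chemical batch overheats [OR]: Cooling jacket unavailable=occurs, Agitation branch inoperative=not → at least one input occurs → occurs.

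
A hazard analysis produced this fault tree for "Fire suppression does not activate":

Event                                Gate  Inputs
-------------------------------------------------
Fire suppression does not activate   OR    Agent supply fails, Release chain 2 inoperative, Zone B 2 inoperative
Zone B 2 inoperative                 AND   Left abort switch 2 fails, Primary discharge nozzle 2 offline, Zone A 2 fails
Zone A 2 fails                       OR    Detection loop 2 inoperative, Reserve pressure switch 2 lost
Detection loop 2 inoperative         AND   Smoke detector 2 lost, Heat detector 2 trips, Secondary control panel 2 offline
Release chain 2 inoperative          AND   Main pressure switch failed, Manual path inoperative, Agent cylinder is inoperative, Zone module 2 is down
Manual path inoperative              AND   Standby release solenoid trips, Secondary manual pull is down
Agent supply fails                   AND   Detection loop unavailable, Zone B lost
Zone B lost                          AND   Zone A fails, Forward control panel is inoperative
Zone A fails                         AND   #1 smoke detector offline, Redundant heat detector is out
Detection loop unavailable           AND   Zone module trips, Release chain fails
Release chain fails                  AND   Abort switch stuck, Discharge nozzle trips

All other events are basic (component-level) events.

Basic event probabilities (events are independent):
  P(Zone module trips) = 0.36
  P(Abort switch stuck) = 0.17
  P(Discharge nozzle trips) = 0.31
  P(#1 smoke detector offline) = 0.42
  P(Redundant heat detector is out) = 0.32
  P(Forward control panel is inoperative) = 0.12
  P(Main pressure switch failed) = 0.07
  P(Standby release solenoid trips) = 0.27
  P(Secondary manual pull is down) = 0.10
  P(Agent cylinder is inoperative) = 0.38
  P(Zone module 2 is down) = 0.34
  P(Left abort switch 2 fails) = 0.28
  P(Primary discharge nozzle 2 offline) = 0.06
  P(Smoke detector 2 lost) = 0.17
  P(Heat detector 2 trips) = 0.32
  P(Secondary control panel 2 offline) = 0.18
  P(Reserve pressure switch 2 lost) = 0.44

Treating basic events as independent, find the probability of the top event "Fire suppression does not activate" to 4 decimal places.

P(Release chain fails) [AND] = 0.17 × 0.31 = 0.052700
P(Detection loop unavailable) [AND] = 0.36 × 0.052700 = 0.018972
P(Zone A fails) [AND] = 0.42 × 0.32 = 0.134400
P(Zone B lost) [AND] = 0.134400 × 0.12 = 0.016128
P(Agent supply fails) [AND] = 0.018972 × 0.016128 = 0.000306
P(Manual path inoperative) [AND] = 0.27 × 0.10 = 0.027000
P(Release chain 2 inoperative) [AND] = 0.07 × 0.027000 × 0.38 × 0.34 = 0.000244
P(Detection loop 2 inoperative) [AND] = 0.17 × 0.32 × 0.18 = 0.009792
P(Zone A 2 fails) [OR] = 1 − (1−0.009792) × (1−0.44) = 0.445484
P(Zone B 2 inoperative) [AND] = 0.28 × 0.06 × 0.445484 = 0.007484
P(Fire suppression does not activate) [OR] = 1 − (1−0.000306) × (1−0.000244) × (1−0.007484) = 0.008030
Rounded to 4 decimal places: P(Fire suppression does not activate) ≈ 0.0080.

0.0080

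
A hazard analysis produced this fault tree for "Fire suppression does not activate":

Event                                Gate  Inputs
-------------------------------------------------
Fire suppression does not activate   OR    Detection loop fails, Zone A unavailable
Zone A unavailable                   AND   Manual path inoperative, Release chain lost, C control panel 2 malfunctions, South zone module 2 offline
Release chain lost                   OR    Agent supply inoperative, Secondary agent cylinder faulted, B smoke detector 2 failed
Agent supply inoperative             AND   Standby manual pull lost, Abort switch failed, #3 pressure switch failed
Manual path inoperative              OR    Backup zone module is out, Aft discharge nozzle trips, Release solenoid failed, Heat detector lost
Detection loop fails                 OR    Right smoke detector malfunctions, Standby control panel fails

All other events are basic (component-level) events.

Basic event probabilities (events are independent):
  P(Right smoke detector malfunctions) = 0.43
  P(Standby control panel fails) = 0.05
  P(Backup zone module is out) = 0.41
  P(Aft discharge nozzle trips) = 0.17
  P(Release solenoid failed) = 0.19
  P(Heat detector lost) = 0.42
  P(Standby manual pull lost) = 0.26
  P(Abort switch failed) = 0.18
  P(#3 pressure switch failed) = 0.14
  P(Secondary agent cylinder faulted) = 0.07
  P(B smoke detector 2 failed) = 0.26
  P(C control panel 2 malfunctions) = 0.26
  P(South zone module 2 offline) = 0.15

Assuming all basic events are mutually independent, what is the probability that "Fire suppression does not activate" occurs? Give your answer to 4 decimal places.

P(Detection loop fails) [OR] = 1 − (1−0.43) × (1−0.05) = 0.458500
P(Manual path inoperative) [OR] = 1 − (1−0.41) × (1−0.17) × (1−0.19) × (1−0.42) = 0.769939
P(Agent supply inoperative) [AND] = 0.26 × 0.18 × 0.14 = 0.006552
P(Release chain lost) [OR] = 1 − (1−0.006552) × (1−0.07) × (1−0.26) = 0.316309
P(Zone A unavailable) [AND] = 0.769939 × 0.316309 × 0.26 × 0.15 = 0.009498
P(Fire suppression does not activate) [OR] = 1 − (1−0.458500) × (1−0.009498) = 0.463643
Rounded to 4 decimal places: P(Fire suppression does not activate) ≈ 0.4636.

0.4636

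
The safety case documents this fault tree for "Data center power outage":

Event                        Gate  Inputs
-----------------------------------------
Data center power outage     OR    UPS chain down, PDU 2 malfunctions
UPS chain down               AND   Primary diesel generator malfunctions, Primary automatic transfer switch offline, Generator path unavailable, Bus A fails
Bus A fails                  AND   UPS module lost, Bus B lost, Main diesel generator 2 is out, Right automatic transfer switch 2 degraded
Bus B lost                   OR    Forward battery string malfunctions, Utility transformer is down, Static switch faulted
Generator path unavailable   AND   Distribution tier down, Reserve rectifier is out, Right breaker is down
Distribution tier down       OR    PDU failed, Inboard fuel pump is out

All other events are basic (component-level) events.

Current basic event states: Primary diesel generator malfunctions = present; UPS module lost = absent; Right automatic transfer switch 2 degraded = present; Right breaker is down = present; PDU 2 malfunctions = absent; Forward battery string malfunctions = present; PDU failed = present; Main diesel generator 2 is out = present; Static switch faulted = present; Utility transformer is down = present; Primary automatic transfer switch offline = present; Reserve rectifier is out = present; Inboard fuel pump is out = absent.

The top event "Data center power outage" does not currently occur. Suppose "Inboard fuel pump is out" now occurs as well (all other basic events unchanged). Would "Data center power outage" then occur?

Counterfactual: set "Inboard fuel pump is out" to occurred.
Distribution tier down [OR]: PDU failed=occurs, Inboard fuel pump is out=occurs → at least one input occurs → occurs.
Generator path unavailable [AND]: Distribution tier down=occurs, Reserve rectifier is out=occurs, Right breaker is down=occurs → all inputs occur → occurs.
Bus B lost [OR]: Forward battery string malfunctions=occurs, Utility transformer is down=occurs, Static switch faulted=occurs → at least one input occurs → occurs.
Bus A fails [AND]: UPS module lost=not, Bus B lost=occurs, Main diesel generator 2 is out=occurs, Right automatic transfer switch 2 degraded=occurs → not all inputs occur → does not occur.
UPS chain down [AND]: Primary diesel generator malfunctions=occurs, Primary automatic transfer switch offline=occurs, Generator path unavailable=occurs, Bus A fails=not → not all inputs occur → does not occur.
Data center power outage [OR]: UPS chain down=not, PDU 2 malfunctions=not → no input occurs → does not occur.

No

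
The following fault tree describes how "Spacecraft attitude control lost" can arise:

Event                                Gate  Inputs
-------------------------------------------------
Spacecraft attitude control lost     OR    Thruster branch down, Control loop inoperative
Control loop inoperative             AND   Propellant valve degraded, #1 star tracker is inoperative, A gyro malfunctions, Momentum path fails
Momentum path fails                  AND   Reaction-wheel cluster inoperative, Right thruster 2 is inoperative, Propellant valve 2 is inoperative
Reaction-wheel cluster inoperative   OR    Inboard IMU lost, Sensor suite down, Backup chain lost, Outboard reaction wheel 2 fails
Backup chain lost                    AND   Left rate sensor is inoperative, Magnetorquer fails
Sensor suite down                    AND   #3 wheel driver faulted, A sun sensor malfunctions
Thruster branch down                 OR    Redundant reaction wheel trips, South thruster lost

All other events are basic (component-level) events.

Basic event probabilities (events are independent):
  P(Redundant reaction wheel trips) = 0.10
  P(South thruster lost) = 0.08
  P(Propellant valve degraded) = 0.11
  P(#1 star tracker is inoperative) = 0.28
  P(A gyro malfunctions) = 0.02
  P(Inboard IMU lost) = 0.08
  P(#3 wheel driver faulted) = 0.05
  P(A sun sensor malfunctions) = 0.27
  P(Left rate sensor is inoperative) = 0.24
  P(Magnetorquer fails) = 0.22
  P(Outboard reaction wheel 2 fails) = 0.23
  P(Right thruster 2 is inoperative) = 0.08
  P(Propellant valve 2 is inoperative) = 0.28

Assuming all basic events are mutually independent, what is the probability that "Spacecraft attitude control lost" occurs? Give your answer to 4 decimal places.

P(Thruster branch down) [OR] = 1 − (1−0.10) × (1−0.08) = 0.172000
P(Sensor suite down) [AND] = 0.05 × 0.27 = 0.013500
P(Backup chain lost) [AND] = 0.24 × 0.22 = 0.052800
P(Reaction-wheel cluster inoperative) [OR] = 1 − (1−0.08) × (1−0.013500) × (1−0.052800) × (1−0.23) = 0.338062
P(Momentum path fails) [AND] = 0.338062 × 0.08 × 0.28 = 0.007573
P(Control loop inoperative) [AND] = 0.11 × 0.28 × 0.02 × 0.007573 = 0.000005
P(Spacecraft attitude control lost) [OR] = 1 − (1−0.172000) × (1−0.000005) = 0.172004
Rounded to 4 decimal places: P(Spacecraft attitude control lost) ≈ 0.1720.

0.1720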